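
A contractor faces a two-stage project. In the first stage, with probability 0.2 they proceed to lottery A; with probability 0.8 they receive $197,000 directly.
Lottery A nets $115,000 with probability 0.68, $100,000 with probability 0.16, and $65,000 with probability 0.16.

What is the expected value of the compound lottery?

$178,520

EV(A) = 0.68 × 115000 + 0.16 × 100000 + 0.16 × 65000 = 78200 + 16000 + 10400 = 104600
Branch B: 197000 (certain)
Overall = 0.2 × 104600 + 0.8 × 197000 = 20920 + 157600 = 178520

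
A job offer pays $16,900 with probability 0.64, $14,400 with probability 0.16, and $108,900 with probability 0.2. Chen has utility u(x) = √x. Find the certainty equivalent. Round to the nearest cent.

$28,358.56

E[u] = 0.64·√16900 + 0.16·√14400 + 0.2·√108900 = 0.64·130 + 0.16·120 + 0.2·330 = 168.4
CE = (168.4)² = 28358.56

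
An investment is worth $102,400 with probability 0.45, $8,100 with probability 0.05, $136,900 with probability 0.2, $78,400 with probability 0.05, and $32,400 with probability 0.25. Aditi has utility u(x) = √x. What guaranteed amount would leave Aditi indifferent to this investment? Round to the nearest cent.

$79,242.25

E[u] = 0.45·√102400 + 0.05·√8100 + 0.2·√136900 + 0.05·√78400 + 0.25·√32400 = 0.45·320 + 0.05·90 + 0.2·370 + 0.05·280 + 0.25·180 = 281.5
CE = (281.5)² = 79242.25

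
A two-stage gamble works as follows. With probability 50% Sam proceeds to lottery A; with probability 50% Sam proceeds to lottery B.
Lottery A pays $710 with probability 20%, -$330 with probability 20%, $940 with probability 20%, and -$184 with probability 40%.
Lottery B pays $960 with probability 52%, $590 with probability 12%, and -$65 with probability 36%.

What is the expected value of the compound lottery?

EV(A) = 0.2 × 710 + 0.2 × (-330) + 0.2 × 940 + 0.4 × (-184) = 142 − 66 + 188 − 73.6 = 190.4
EV(B) = 0.52 × 960 + 0.12 × 590 + 0.36 × (-65) = 499.2 + 70.8 − 23.4 = 546.6
Overall = 0.5 × 190.4 + 0.5 × 546.6 = 95.2 + 273.3 = 368.5

$368.50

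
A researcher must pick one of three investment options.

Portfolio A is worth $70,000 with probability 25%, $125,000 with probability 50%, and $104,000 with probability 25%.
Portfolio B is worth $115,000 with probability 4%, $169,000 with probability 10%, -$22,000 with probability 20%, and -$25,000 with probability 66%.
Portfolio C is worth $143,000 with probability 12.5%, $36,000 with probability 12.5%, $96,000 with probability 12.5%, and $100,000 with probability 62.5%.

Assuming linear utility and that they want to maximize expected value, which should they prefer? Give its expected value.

Portfolio A = 0.25 × 70000 + 0.5 × 125000 + 0.25 × 104000 = 17500 + 62500 + 26000 = 106000
Portfolio B = 0.04 × 115000 + 0.1 × 169000 + 0.2 × (-22000) + 0.66 × (-25000) = 4600 + 16900 − 4400 − 16500 = 600
Portfolio C = 0.125 × 143000 + 0.125 × 36000 + 0.125 × 96000 + 0.625 × 100000 = 17875 + 4500 + 12000 + 62500 = 96875

Portfolio A ($106,000)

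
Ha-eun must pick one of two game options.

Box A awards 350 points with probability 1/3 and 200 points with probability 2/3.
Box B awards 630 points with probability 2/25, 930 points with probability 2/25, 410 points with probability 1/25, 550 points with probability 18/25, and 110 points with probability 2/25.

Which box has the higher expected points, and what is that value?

Box B (546 points)

Box A = 1/3 × 350 + 2/3 × 200 = 116.6667 + 133.3333 = 250
Box B = 2/25 × 630 + 2/25 × 930 + 1/25 × 410 + 18/25 × 550 + 2/25 × 110 = 50.4 + 74.4 + 16.4 + 396 + 8.8 = 546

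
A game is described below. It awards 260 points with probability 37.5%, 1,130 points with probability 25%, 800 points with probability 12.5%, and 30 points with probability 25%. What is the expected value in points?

487.5 points

EV = 0.375 × 260 + 0.25 × 1130 + 0.125 × 800 + 0.25 × 30 = 97.5 + 282.5 + 100 + 7.5 = 487.5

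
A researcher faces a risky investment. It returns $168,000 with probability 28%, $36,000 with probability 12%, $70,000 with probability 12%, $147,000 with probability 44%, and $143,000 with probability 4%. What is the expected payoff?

$130,160

EV = 0.28 × 168000 + 0.12 × 36000 + 0.12 × 70000 + 0.44 × 147000 + 0.04 × 143000 = 47040 + 4320 + 8400 + 64680 + 5720 = 130160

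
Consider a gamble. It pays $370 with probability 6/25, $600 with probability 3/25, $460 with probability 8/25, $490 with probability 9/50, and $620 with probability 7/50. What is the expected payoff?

$483

EV = 6/25 × 370 + 3/25 × 600 + 8/25 × 460 + 9/50 × 490 + 7/50 × 620 = 88.8 + 72 + 147.2 + 88.2 + 86.8 = 483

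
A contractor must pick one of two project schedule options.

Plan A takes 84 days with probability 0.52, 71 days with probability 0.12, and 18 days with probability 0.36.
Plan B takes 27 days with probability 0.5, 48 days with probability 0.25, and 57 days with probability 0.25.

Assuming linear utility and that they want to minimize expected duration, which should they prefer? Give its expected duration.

Plan B (39.75 days)

Plan A = 0.52 × 84 + 0.12 × 71 + 0.36 × 18 = 43.68 + 8.52 + 6.48 = 58.68
Plan B = 0.5 × 27 + 0.25 × 48 + 0.25 × 57 = 13.5 + 12 + 14.25 = 39.75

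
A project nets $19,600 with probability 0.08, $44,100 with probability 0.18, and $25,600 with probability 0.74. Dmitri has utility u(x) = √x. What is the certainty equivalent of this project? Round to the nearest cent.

E[u] = 0.08·√19600 + 0.18·√44100 + 0.74·√25600 = 0.08·140 + 0.18·210 + 0.74·160 = 167.4
CE = (167.4)² = 28022.76

$28,022.76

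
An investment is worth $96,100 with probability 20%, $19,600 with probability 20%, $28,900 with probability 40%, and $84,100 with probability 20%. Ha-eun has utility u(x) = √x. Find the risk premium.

E[u] = 0.2·√96100 + 0.2·√19600 + 0.4·√28900 + 0.2·√84100 = 0.2·310 + 0.2·140 + 0.4·170 + 0.2·290 = 216
CE = (216)² = 46656
Risk premium = EV − CE = 51520 − 46656 = 4864

$4,864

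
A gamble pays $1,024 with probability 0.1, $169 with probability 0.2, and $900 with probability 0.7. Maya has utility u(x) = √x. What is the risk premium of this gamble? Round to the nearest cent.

$47.96

E[u] = 0.1·√1024 + 0.2·√169 + 0.7·√900 = 0.1·32 + 0.2·13 + 0.7·30 = 26.8
CE = (26.8)² = 718.24
Risk premium = EV − CE = 766.2 − 718.24 = 47.96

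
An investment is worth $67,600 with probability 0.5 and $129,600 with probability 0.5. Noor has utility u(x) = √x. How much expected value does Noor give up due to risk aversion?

E[u] = 0.5·√67600 + 0.5·√129600 = 0.5·260 + 0.5·360 = 310
CE = (310)² = 96100
Risk premium = EV − CE = 98600 − 96100 = 2500

$2,500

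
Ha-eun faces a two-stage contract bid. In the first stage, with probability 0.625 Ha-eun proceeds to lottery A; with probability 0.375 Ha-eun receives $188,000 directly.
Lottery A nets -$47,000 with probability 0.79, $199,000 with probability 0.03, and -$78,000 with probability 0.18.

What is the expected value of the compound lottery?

$42,250

EV(A) = 0.79 × (-47000) + 0.03 × 199000 + 0.18 × (-78000) = -37130 + 5970 − 14040 = -45200
Branch B: 188000 (certain)
Overall = 0.625 × (-45200) + 0.375 × 188000 = -28250 + 70500 = 42250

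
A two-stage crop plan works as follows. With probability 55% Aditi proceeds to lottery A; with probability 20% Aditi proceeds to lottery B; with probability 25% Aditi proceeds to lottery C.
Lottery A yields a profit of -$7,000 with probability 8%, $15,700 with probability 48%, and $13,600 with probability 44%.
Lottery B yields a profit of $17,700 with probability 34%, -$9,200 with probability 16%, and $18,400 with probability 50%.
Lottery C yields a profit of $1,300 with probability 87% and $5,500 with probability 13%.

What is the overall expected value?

$10,338.70

EV(A) = 0.08 × (-7000) + 0.48 × 15700 + 0.44 × 13600 = -560 + 7536 + 5984 = 12960
EV(B) = 0.34 × 17700 + 0.16 × (-9200) + 0.5 × 18400 = 6018 − 1472 + 9200 = 13746
EV(C) = 0.87 × 1300 + 0.13 × 5500 = 1131 + 715 = 1846
Overall = 0.55 × 12960 + 0.2 × 13746 + 0.25 × 1846 = 7128 + 2749.2 + 461.5 = 10338.7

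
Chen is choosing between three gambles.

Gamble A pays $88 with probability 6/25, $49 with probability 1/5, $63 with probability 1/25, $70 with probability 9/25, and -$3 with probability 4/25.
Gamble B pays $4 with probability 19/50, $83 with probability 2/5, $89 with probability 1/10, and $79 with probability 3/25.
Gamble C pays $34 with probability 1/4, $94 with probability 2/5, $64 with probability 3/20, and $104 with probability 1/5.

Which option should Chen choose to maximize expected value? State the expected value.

Gamble C ($76.50)

Gamble A = 6/25 × 88 + 1/5 × 49 + 1/25 × 63 + 9/25 × 70 + 4/25 × (-3) = 21.12 + 9.8 + 2.52 + 25.2 − 0.48 = 58.16
Gamble B = 19/50 × 4 + 2/5 × 83 + 1/10 × 89 + 3/25 × 79 = 1.52 + 33.2 + 8.9 + 9.48 = 53.1
Gamble C = 1/4 × 34 + 2/5 × 94 + 3/20 × 64 + 1/5 × 104 = 8.5 + 37.6 + 9.6 + 20.8 = 76.5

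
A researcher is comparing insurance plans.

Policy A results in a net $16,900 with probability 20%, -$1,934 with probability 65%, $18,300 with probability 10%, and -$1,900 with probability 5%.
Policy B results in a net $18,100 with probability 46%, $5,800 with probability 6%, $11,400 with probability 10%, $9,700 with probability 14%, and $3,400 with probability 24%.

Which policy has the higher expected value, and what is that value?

Policy A = 0.2 × 16900 + 0.65 × (-1934) + 0.1 × 18300 + 0.05 × (-1900) = 3380 − 1257.1 + 1830 − 95 = 3857.9
Policy B = 0.46 × 18100 + 0.06 × 5800 + 0.1 × 11400 + 0.14 × 9700 + 0.24 × 3400 = 8326 + 348 + 1140 + 1358 + 816 = 11988

Policy B ($11,988)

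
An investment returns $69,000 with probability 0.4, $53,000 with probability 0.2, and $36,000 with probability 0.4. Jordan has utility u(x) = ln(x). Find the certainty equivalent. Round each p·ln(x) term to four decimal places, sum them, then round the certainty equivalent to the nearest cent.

$50,453.13

E[u] = 0.4·ln(69000) + 0.2·ln(53000) + 0.4·ln(36000) = 4.4567 + 2.1756 + 4.1965 = 10.8288
CE = e^10.8288 ≈ 50453.13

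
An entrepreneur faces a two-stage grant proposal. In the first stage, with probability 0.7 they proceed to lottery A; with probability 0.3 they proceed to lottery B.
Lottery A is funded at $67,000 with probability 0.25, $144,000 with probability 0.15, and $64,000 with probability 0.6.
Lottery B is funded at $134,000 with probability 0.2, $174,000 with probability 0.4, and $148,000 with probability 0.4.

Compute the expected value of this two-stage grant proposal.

$100,405

EV(A) = 0.25 × 67000 + 0.15 × 144000 + 0.6 × 64000 = 16750 + 21600 + 38400 = 76750
EV(B) = 0.2 × 134000 + 0.4 × 174000 + 0.4 × 148000 = 26800 + 69600 + 59200 = 155600
Overall = 0.7 × 76750 + 0.3 × 155600 = 53725 + 46680 = 100405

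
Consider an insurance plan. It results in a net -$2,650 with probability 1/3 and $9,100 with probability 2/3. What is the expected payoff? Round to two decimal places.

$5,183.33

EV = 1/3 × (-2650) + 2/3 × 9100 = -883.3333 + 6066.6667 = 5183.3333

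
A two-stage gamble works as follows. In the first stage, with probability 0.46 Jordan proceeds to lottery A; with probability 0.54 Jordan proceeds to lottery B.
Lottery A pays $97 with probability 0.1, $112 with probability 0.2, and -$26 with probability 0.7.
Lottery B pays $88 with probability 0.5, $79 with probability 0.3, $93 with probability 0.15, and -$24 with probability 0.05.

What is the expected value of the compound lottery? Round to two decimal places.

EV(A) = 0.1 × 97 + 0.2 × 112 + 0.7 × (-26) = 9.7 + 22.4 − 18.2 = 13.9
EV(B) = 0.5 × 88 + 0.3 × 79 + 0.15 × 93 + 0.05 × (-24) = 44 + 23.7 + 13.95 − 1.2 = 80.45
Overall = 0.46 × 13.9 + 0.54 × 80.45 = 6.394 + 43.443 = 49.837

$49.84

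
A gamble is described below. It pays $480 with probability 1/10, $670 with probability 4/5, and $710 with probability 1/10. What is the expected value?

$655

EV = 1/10 × 480 + 4/5 × 670 + 1/10 × 710 = 48 + 536 + 71 = 655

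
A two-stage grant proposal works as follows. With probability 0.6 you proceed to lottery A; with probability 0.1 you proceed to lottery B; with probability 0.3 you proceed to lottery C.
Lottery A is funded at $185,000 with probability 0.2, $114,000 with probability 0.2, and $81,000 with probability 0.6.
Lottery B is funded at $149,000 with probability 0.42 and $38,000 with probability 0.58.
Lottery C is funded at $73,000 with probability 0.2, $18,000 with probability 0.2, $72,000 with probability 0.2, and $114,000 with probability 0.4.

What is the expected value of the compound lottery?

EV(A) = 0.2 × 185000 + 0.2 × 114000 + 0.6 × 81000 = 37000 + 22800 + 48600 = 108400
EV(B) = 0.42 × 149000 + 0.58 × 38000 = 62580 + 22040 = 84620
EV(C) = 0.2 × 73000 + 0.2 × 18000 + 0.2 × 72000 + 0.4 × 114000 = 14600 + 3600 + 14400 + 45600 = 78200
Overall = 0.6 × 108400 + 0.1 × 84620 + 0.3 × 78200 = 65040 + 8462 + 23460 = 96962

$96,962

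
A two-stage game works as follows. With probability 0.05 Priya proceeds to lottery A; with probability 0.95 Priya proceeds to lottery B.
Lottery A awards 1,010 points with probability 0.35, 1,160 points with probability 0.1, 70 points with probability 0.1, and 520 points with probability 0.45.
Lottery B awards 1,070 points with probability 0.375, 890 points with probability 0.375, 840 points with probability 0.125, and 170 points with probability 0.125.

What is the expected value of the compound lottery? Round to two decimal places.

853.71 points

EV(A) = 0.35 × 1010 + 0.1 × 1160 + 0.1 × 70 + 0.45 × 520 = 353.5 + 116 + 7 + 234 = 710.5
EV(B) = 0.375 × 1070 + 0.375 × 890 + 0.125 × 840 + 0.125 × 170 = 401.25 + 333.75 + 105 + 21.25 = 861.25
Overall = 0.05 × 710.5 + 0.95 × 861.25 = 35.525 + 818.1875 = 853.7125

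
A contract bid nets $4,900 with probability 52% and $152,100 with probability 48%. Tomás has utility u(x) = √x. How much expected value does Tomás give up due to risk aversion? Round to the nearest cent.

E[u] = 0.52·√4900 + 0.48·√152100 = 0.52·70 + 0.48·390 = 223.6
CE = (223.6)² = 49996.96
Risk premium = EV − CE = 75556 − 49996.96 = 25559.04

$25,559.04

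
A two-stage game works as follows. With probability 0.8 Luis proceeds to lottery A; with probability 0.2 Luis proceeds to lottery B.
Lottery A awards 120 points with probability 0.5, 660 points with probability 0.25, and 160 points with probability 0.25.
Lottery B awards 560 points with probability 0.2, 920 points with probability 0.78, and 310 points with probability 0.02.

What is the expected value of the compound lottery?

379.16 points

EV(A) = 0.5 × 120 + 0.25 × 660 + 0.25 × 160 = 60 + 165 + 40 = 265
EV(B) = 0.2 × 560 + 0.78 × 920 + 0.02 × 310 = 112 + 717.6 + 6.2 = 835.8
Overall = 0.8 × 265 + 0.2 × 835.8 = 212 + 167.16 = 379.16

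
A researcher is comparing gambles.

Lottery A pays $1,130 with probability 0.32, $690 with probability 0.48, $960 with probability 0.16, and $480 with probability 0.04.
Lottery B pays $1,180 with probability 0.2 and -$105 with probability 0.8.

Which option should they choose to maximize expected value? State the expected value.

Lottery A ($865.60)

Lottery A = 0.32 × 1130 + 0.48 × 690 + 0.16 × 960 + 0.04 × 480 = 361.6 + 331.2 + 153.6 + 19.2 = 865.6
Lottery B = 0.2 × 1180 + 0.8 × (-105) = 236 − 84 = 152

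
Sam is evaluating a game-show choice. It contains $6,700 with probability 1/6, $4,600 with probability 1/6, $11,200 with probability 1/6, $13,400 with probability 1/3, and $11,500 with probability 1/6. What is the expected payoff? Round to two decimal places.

EV = 1/6 × 6700 + 1/6 × 4600 + 1/6 × 11200 + 1/3 × 13400 + 1/6 × 11500 = 1116.6667 + 766.6667 + 1866.6667 + 4466.6667 + 1916.6667 = 10133.3333

$10,133.33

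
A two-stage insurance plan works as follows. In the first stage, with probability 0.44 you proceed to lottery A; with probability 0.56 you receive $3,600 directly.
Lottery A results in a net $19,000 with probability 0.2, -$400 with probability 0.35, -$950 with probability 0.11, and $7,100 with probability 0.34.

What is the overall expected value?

EV(A) = 0.2 × 19000 + 0.35 × (-400) + 0.11 × (-950) + 0.34 × 7100 = 3800 − 140 − 104.5 + 2414 = 5969.5
Branch B: 3600 (certain)
Overall = 0.44 × 5969.5 + 0.56 × 3600 = 2626.58 + 2016 = 4642.58

$4,642.58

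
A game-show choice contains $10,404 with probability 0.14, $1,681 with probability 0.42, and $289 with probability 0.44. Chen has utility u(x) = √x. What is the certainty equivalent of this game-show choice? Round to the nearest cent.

E[u] = 0.14·√10404 + 0.42·√1681 + 0.44·√289 = 0.14·102 + 0.42·41 + 0.44·17 = 38.98
CE = (38.98)² = 1519.4404

$1,519.44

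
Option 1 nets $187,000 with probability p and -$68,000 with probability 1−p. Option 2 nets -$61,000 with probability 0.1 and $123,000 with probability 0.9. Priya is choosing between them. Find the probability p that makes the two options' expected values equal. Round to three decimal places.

EV(Option 2) = 0.1 × (-61000) + 0.9 × 123000 = -6100 + 110700 = 104600
p·187000 + (1−p)·(-68000) = 104600
255000p − 68000 = 104600
p = (104600 + 68000) / 255000

p = 0.677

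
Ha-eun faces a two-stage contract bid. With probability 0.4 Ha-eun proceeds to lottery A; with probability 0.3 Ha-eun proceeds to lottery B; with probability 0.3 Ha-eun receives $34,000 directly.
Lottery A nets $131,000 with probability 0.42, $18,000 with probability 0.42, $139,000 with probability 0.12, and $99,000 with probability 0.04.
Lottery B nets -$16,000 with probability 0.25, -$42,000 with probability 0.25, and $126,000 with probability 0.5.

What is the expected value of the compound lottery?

$58,038

EV(A) = 0.42 × 131000 + 0.42 × 18000 + 0.12 × 139000 + 0.04 × 99000 = 55020 + 7560 + 16680 + 3960 = 83220
EV(B) = 0.25 × (-16000) + 0.25 × (-42000) + 0.5 × 126000 = -4000 − 10500 + 63000 = 48500
Branch C: 34000 (certain)
Overall = 0.4 × 83220 + 0.3 × 48500 + 0.3 × 34000 = 33288 + 14550 + 10200 = 58038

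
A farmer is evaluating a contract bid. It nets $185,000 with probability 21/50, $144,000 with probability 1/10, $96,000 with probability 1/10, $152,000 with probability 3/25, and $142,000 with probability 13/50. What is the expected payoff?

EV = 21/50 × 185000 + 1/10 × 144000 + 1/10 × 96000 + 3/25 × 152000 + 13/50 × 142000 = 77700 + 14400 + 9600 + 18240 + 36920 = 156860

$156,860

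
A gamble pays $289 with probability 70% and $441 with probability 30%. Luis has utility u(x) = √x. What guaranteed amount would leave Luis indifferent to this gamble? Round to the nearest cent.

E[u] = 0.7·√289 + 0.3·√441 = 0.7·17 + 0.3·21 = 18.2
CE = (18.2)² = 331.24

$331.24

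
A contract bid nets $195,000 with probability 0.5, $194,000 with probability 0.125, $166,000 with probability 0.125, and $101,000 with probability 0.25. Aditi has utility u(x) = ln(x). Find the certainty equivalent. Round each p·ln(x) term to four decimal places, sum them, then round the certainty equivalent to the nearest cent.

E[u] = 0.5·ln(195000) + 0.125·ln(194000) + 0.125·ln(166000) + 0.25·ln(101000) = 6.0904 + 1.5220 + 1.5025 + 2.8807 = 11.9956
CE = e^11.9956 ≈ 162040.24

$162,040.24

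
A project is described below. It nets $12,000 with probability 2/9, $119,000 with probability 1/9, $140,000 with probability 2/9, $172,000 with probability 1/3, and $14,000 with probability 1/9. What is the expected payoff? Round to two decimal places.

EV = 2/9 × 12000 + 1/9 × 119000 + 2/9 × 140000 + 1/3 × 172000 + 1/9 × 14000 = 2666.6667 + 13222.2222 + 31111.1111 + 57333.3333 + 1555.5556 = 105888.8889

$105,888.89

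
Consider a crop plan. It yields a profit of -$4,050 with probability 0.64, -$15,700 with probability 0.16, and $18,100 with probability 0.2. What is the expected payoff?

EV = 0.64 × (-4050) + 0.16 × (-15700) + 0.2 × 18100 = -2592 − 2512 + 3620 = -1484

-$1,484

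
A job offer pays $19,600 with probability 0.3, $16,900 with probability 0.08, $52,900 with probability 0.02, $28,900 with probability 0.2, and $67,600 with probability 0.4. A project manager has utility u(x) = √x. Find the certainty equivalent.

E[u] = 0.3·√19600 + 0.08·√16900 + 0.02·√52900 + 0.2·√28900 + 0.4·√67600 = 0.3·140 + 0.08·130 + 0.02·230 + 0.2·170 + 0.4·260 = 195
CE = (195)² = 38025

$38,025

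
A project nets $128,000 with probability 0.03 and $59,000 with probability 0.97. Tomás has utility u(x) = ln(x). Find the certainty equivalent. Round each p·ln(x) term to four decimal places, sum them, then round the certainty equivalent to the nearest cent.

E[u] = 0.03·ln(128000) + 0.97·ln(59000) = 0.3528 + 10.6557 = 11.0085
CE = e^11.0085 ≈ 60385.24

$60,385.24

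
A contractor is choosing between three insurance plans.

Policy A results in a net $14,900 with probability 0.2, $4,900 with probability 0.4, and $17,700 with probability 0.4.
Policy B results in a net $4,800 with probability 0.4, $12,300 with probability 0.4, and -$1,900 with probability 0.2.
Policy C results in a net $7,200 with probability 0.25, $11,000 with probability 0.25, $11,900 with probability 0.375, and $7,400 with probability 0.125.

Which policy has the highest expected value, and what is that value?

Policy A ($12,020)

Policy A = 0.2 × 14900 + 0.4 × 4900 + 0.4 × 17700 = 2980 + 1960 + 7080 = 12020
Policy B = 0.4 × 4800 + 0.4 × 12300 + 0.2 × (-1900) = 1920 + 4920 − 380 = 6460
Policy C = 0.25 × 7200 + 0.25 × 11000 + 0.375 × 11900 + 0.125 × 7400 = 1800 + 2750 + 4462.5 + 925 = 9937.5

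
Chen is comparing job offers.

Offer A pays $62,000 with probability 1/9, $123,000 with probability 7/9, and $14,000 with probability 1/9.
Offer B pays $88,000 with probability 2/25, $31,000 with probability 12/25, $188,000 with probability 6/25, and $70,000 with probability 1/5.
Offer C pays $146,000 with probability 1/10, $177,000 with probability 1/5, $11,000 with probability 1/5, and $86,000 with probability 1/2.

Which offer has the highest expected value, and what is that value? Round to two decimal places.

Offer A ($104,111.11)

Offer A = 1/9 × 62000 + 7/9 × 123000 + 1/9 × 14000 = 6888.8889 + 95666.6667 + 1555.5556 = 104111.1111
Offer B = 2/25 × 88000 + 12/25 × 31000 + 6/25 × 188000 + 1/5 × 70000 = 7040 + 14880 + 45120 + 14000 = 81040
Offer C = 1/10 × 146000 + 1/5 × 177000 + 1/5 × 11000 + 1/2 × 86000 = 14600 + 35400 + 2200 + 43000 = 95200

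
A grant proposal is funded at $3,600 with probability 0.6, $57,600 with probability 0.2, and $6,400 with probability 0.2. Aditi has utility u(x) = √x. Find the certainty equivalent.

E[u] = 0.6·√3600 + 0.2·√57600 + 0.2·√6400 = 0.6·60 + 0.2·240 + 0.2·80 = 100
CE = (100)² = 10000

$10,000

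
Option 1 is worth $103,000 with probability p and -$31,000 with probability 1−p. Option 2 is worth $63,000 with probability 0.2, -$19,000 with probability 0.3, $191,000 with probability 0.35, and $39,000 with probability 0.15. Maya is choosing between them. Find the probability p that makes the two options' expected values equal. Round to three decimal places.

EV(Option 2) = 0.2 × 63000 + 0.3 × (-19000) + 0.35 × 191000 + 0.15 × 39000 = 12600 − 5700 + 66850 + 5850 = 79600
p·103000 + (1−p)·(-31000) = 79600
134000p − 31000 = 79600
p = (79600 + 31000) / 134000

p = 0.825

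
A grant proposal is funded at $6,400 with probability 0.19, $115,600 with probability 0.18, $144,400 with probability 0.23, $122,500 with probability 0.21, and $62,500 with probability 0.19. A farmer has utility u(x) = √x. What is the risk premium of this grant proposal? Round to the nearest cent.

E[u] = 0.19·√6400 + 0.18·√115600 + 0.23·√144400 + 0.21·√122500 + 0.19·√62500 = 0.19·80 + 0.18·340 + 0.23·380 + 0.21·350 + 0.19·250 = 284.8
CE = (284.8)² = 81111.04
Risk premium = EV − CE = 92836 − 81111.04 = 11724.96

$11,724.96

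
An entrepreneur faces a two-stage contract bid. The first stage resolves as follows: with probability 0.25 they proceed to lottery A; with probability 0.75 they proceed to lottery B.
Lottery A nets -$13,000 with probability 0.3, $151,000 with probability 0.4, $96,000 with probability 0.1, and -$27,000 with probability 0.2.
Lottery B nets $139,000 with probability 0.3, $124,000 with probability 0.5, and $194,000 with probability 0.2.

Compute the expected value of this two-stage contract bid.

EV(A) = 0.3 × (-13000) + 0.4 × 151000 + 0.1 × 96000 + 0.2 × (-27000) = -3900 + 60400 + 9600 − 5400 = 60700
EV(B) = 0.3 × 139000 + 0.5 × 124000 + 0.2 × 194000 = 41700 + 62000 + 38800 = 142500
Overall = 0.25 × 60700 + 0.75 × 142500 = 15175 + 106875 = 122050

$122,050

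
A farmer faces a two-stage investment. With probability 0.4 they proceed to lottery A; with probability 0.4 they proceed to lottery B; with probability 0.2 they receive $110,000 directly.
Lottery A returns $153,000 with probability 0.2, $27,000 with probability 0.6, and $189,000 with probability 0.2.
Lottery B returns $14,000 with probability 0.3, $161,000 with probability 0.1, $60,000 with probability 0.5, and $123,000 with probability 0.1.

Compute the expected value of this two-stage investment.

$80,880

EV(A) = 0.2 × 153000 + 0.6 × 27000 + 0.2 × 189000 = 30600 + 16200 + 37800 = 84600
EV(B) = 0.3 × 14000 + 0.1 × 161000 + 0.5 × 60000 + 0.1 × 123000 = 4200 + 16100 + 30000 + 12300 = 62600
Branch C: 110000 (certain)
Overall = 0.4 × 84600 + 0.4 × 62600 + 0.2 × 110000 = 33840 + 25040 + 22000 = 80880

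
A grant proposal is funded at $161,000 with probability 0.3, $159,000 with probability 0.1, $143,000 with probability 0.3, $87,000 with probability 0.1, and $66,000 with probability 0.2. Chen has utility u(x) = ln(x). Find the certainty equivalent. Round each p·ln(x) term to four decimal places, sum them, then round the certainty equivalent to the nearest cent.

$122,088.32

E[u] = 0.3·ln(161000) + 0.1·ln(159000) + 0.3·ln(143000) + 0.1·ln(87000) + 0.2·ln(66000) = 3.5967 + 1.1977 + 3.5612 + 1.1374 + 2.2195 = 11.7125
CE = e^11.7125 ≈ 122088.32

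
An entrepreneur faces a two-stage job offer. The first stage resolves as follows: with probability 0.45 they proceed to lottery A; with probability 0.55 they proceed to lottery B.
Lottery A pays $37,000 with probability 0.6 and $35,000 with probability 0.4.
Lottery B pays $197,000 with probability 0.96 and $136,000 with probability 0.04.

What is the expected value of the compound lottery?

EV(A) = 0.6 × 37000 + 0.4 × 35000 = 22200 + 14000 = 36200
EV(B) = 0.96 × 197000 + 0.04 × 136000 = 189120 + 5440 = 194560
Overall = 0.45 × 36200 + 0.55 × 194560 = 16290 + 107008 = 123298

$123,298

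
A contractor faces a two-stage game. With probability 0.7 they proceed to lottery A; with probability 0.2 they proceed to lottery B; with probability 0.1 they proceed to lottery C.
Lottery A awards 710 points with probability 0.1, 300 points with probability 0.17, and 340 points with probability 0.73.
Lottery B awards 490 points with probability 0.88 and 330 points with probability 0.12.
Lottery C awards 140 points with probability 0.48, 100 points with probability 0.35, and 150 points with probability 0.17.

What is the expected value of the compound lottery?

EV(A) = 0.1 × 710 + 0.17 × 300 + 0.73 × 340 = 71 + 51 + 248.2 = 370.2
EV(B) = 0.88 × 490 + 0.12 × 330 = 431.2 + 39.6 = 470.8
EV(C) = 0.48 × 140 + 0.35 × 100 + 0.17 × 150 = 67.2 + 35 + 25.5 = 127.7
Overall = 0.7 × 370.2 + 0.2 × 470.8 + 0.1 × 127.7 = 259.14 + 94.16 + 12.77 = 366.07

366.07 points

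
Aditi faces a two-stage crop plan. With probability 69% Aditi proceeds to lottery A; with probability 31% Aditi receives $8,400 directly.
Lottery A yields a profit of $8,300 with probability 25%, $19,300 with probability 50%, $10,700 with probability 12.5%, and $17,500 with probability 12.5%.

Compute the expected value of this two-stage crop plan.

$13,126.50

EV(A) = 0.25 × 8300 + 0.5 × 19300 + 0.125 × 10700 + 0.125 × 17500 = 2075 + 9650 + 1337.5 + 2187.5 = 15250
Branch B: 8400 (certain)
Overall = 0.69 × 15250 + 0.31 × 8400 = 10522.5 + 2604 = 13126.5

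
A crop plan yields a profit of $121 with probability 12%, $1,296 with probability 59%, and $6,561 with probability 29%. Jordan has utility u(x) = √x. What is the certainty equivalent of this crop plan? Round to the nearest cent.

$2,120.60

E[u] = 0.12·√121 + 0.59·√1296 + 0.29·√6561 = 0.12·11 + 0.59·36 + 0.29·81 = 46.05
CE = (46.05)² = 2120.6025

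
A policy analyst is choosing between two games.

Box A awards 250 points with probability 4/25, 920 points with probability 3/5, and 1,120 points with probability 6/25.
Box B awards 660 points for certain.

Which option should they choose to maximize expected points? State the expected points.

Box A = 4/25 × 250 + 3/5 × 920 + 6/25 × 1120 = 40 + 552 + 268.8 = 860.8
Box B: 660 (certain)

Box A (860.8 points)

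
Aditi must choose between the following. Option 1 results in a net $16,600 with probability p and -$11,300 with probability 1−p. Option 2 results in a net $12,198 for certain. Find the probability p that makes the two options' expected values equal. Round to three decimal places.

p·16600 + (1−p)·(-11300) = 12198
27900p − 11300 = 12198
p = (12198 + 11300) / 27900

p = 0.842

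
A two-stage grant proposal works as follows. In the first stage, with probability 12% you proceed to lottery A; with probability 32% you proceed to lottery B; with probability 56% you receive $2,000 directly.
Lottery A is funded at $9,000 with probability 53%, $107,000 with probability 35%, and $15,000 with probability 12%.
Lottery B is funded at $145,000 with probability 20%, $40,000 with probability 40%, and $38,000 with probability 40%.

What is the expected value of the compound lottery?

EV(A) = 0.53 × 9000 + 0.35 × 107000 + 0.12 × 15000 = 4770 + 37450 + 1800 = 44020
EV(B) = 0.2 × 145000 + 0.4 × 40000 + 0.4 × 38000 = 29000 + 16000 + 15200 = 60200
Branch C: 2000 (certain)
Overall = 0.12 × 44020 + 0.32 × 60200 + 0.56 × 2000 = 5282.4 + 19264 + 1120 = 25666.4

$25,666.40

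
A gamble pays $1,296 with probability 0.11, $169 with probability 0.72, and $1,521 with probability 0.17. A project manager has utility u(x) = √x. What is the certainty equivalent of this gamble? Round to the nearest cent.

$398.00

E[u] = 0.11·√1296 + 0.72·√169 + 0.17·√1521 = 0.11·36 + 0.72·13 + 0.17·39 = 19.95
CE = (19.95)² = 398.0025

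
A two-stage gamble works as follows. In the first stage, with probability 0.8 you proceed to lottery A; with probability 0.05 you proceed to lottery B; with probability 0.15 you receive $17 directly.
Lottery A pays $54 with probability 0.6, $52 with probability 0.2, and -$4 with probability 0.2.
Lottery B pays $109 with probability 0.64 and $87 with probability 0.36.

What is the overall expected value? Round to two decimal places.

$41.20

EV(A) = 0.6 × 54 + 0.2 × 52 + 0.2 × (-4) = 32.4 + 10.4 − 0.8 = 42
EV(B) = 0.64 × 109 + 0.36 × 87 = 69.76 + 31.32 = 101.08
Branch C: 17 (certain)
Overall = 0.8 × 42 + 0.05 × 101.08 + 0.15 × 17 = 33.6 + 5.054 + 2.55 = 41.204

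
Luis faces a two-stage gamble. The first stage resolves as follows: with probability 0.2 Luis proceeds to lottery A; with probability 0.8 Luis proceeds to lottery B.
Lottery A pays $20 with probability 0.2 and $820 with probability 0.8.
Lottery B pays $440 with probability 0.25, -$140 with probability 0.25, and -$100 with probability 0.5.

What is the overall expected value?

$152

EV(A) = 0.2 × 20 + 0.8 × 820 = 4 + 656 = 660
EV(B) = 0.25 × 440 + 0.25 × (-140) + 0.5 × (-100) = 110 − 35 − 50 = 25
Overall = 0.2 × 660 + 0.8 × 25 = 132 + 20 = 152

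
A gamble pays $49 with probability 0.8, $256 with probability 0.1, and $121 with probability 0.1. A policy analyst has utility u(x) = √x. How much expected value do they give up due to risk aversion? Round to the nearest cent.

$8.01

E[u] = 0.8·√49 + 0.1·√256 + 0.1·√121 = 0.8·7 + 0.1·16 + 0.1·11 = 8.3
CE = (8.3)² = 68.89
Risk premium = EV − CE = 76.9 − 68.89 = 8.01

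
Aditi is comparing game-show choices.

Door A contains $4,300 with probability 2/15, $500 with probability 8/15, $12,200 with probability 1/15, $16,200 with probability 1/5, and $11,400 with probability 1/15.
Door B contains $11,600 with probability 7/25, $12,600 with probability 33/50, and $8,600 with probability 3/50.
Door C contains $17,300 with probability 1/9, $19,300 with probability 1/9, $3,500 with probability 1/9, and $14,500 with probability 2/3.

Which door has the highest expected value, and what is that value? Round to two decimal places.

Door C ($14,122.22)

Door A = 2/15 × 4300 + 8/15 × 500 + 1/15 × 12200 + 1/5 × 16200 + 1/15 × 11400 = 573.3333 + 266.6667 + 813.3333 + 3240 + 760 = 5653.3333
Door B = 7/25 × 11600 + 33/50 × 12600 + 3/50 × 8600 = 3248 + 8316 + 516 = 12080
Door C = 1/9 × 17300 + 1/9 × 19300 + 1/9 × 3500 + 2/3 × 14500 = 1922.2222 + 2144.4444 + 388.8889 + 9666.6667 = 14122.2222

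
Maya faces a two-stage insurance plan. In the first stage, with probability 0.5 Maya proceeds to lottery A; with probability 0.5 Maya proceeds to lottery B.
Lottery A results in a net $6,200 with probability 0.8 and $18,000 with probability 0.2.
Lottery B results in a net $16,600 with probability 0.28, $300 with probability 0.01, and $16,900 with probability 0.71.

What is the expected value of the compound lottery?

EV(A) = 0.8 × 6200 + 0.2 × 18000 = 4960 + 3600 = 8560
EV(B) = 0.28 × 16600 + 0.01 × 300 + 0.71 × 16900 = 4648 + 3 + 11999 = 16650
Overall = 0.5 × 8560 + 0.5 × 16650 = 4280 + 8325 = 12605

$12,605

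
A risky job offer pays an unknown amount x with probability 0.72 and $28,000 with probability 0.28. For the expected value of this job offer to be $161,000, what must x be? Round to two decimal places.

0.72·x + 0.28·28000 = 161000
0.72·x = 161000 − 7840 = 153160
x = 153160 / 0.72 = 212722.2222

x = $212,722.22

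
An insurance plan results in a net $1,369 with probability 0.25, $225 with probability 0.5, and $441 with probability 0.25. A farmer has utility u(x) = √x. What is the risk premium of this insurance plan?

E[u] = 0.25·√1369 + 0.5·√225 + 0.25·√441 = 0.25·37 + 0.5·15 + 0.25·21 = 22
CE = (22)² = 484
Risk premium = EV − CE = 565 − 484 = 81

$81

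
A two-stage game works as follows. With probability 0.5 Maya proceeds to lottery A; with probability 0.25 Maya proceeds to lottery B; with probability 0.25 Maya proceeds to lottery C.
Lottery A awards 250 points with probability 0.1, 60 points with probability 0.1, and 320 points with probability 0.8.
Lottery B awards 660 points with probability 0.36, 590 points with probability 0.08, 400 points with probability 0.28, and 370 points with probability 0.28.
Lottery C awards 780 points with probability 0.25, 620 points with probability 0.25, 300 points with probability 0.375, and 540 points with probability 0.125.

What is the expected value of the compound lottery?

EV(A) = 0.1 × 250 + 0.1 × 60 + 0.8 × 320 = 25 + 6 + 256 = 287
EV(B) = 0.36 × 660 + 0.08 × 590 + 0.28 × 400 + 0.28 × 370 = 237.6 + 47.2 + 112 + 103.6 = 500.4
EV(C) = 0.25 × 780 + 0.25 × 620 + 0.375 × 300 + 0.125 × 540 = 195 + 155 + 112.5 + 67.5 = 530
Overall = 0.5 × 287 + 0.25 × 500.4 + 0.25 × 530 = 143.5 + 125.1 + 132.5 = 401.1

401.1 points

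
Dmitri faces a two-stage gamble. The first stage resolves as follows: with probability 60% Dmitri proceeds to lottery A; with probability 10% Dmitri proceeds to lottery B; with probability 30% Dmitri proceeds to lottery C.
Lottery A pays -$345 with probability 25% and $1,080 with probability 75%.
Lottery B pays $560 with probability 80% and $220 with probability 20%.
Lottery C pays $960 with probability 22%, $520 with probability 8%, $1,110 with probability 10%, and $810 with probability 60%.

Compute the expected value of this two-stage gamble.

$738.39

EV(A) = 0.25 × (-345) + 0.75 × 1080 = -86.25 + 810 = 723.75
EV(B) = 0.8 × 560 + 0.2 × 220 = 448 + 44 = 492
EV(C) = 0.22 × 960 + 0.08 × 520 + 0.1 × 1110 + 0.6 × 810 = 211.2 + 41.6 + 111 + 486 = 849.8
Overall = 0.6 × 723.75 + 0.1 × 492 + 0.3 × 849.8 = 434.25 + 49.2 + 254.94 = 738.39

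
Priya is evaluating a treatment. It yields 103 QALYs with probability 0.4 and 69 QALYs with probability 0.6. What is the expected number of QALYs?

82.6 QALYs

EV = 0.4 × 103 + 0.6 × 69 = 41.2 + 41.4 = 82.6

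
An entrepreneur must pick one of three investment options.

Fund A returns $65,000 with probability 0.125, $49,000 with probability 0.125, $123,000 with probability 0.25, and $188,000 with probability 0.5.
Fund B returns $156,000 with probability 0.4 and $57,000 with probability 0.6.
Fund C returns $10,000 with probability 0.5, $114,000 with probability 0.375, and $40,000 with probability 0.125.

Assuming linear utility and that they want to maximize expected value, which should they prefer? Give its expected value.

Fund A = 0.125 × 65000 + 0.125 × 49000 + 0.25 × 123000 + 0.5 × 188000 = 8125 + 6125 + 30750 + 94000 = 139000
Fund B = 0.4 × 156000 + 0.6 × 57000 = 62400 + 34200 = 96600
Fund C = 0.5 × 10000 + 0.375 × 114000 + 0.125 × 40000 = 5000 + 42750 + 5000 = 52750

Fund A ($139,000)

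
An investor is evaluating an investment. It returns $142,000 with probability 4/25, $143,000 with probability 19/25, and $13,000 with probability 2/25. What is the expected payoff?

$132,440

EV = 4/25 × 142000 + 19/25 × 143000 + 2/25 × 13000 = 22720 + 108680 + 1040 = 132440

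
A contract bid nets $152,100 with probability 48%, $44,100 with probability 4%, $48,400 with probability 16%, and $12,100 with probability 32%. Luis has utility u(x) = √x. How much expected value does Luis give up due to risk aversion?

$15,632

E[u] = 0.48·√152100 + 0.04·√44100 + 0.16·√48400 + 0.32·√12100 = 0.48·390 + 0.04·210 + 0.16·220 + 0.32·110 = 266
CE = (266)² = 70756
Risk premium = EV − CE = 86388 − 70756 = 15632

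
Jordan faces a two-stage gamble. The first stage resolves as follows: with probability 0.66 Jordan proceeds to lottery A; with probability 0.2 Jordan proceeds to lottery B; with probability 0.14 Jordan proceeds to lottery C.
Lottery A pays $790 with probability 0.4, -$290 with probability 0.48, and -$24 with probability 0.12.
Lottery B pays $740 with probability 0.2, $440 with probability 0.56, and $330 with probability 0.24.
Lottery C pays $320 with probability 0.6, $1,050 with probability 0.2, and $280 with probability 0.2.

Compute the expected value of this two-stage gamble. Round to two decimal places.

$273.63

EV(A) = 0.4 × 790 + 0.48 × (-290) + 0.12 × (-24) = 316 − 139.2 − 2.88 = 173.92
EV(B) = 0.2 × 740 + 0.56 × 440 + 0.24 × 330 = 148 + 246.4 + 79.2 = 473.6
EV(C) = 0.6 × 320 + 0.2 × 1050 + 0.2 × 280 = 192 + 210 + 56 = 458
Overall = 0.66 × 173.92 + 0.2 × 473.6 + 0.14 × 458 = 114.7872 + 94.72 + 64.12 = 273.6272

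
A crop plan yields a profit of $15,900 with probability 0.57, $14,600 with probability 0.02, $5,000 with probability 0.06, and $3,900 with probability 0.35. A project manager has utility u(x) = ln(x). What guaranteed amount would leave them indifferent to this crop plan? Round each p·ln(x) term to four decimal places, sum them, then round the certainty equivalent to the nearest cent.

E[u] = 0.57·ln(15900) + 0.02·ln(14600) + 0.06·ln(5000) + 0.35·ln(3900) = 5.5142 + 0.1918 + 0.5110 + 2.8941 = 9.1111
CE = e^9.1111 ≈ 9055.25

$9,055.25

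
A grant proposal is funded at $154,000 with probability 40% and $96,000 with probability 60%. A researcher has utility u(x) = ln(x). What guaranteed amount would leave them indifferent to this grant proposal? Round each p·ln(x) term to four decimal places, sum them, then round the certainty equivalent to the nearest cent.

E[u] = 0.4·ln(154000) + 0.6·ln(96000) = 4.7779 + 6.8833 = 11.6612
CE = e^11.6612 ≈ 115983.13

$115,983.13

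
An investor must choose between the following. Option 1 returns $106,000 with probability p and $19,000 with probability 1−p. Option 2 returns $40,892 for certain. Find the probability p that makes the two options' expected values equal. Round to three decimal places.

p·106000 + (1−p)·19000 = 40892
87000p + 19000 = 40892
p = (40892 − 19000) / 87000

p = 0.252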